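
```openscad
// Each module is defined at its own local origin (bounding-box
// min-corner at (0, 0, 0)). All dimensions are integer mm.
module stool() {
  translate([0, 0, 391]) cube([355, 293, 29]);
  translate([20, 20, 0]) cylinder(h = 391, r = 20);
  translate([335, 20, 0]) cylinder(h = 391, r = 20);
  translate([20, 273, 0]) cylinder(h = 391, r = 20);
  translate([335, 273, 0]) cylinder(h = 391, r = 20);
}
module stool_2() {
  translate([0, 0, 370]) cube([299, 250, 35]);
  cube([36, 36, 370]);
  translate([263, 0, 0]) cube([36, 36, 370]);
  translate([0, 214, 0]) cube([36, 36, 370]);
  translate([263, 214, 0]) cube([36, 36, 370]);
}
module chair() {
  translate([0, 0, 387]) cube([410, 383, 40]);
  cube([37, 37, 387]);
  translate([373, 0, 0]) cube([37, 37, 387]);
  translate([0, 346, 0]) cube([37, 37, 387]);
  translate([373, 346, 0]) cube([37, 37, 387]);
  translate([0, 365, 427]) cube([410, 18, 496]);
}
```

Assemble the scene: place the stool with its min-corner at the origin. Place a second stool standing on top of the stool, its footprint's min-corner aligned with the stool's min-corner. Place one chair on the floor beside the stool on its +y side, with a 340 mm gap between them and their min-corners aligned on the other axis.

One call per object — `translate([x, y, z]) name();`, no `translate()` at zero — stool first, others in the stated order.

stool();
translate([0, 0, 420]) stool_2();
translate([0, 633, 0]) chair();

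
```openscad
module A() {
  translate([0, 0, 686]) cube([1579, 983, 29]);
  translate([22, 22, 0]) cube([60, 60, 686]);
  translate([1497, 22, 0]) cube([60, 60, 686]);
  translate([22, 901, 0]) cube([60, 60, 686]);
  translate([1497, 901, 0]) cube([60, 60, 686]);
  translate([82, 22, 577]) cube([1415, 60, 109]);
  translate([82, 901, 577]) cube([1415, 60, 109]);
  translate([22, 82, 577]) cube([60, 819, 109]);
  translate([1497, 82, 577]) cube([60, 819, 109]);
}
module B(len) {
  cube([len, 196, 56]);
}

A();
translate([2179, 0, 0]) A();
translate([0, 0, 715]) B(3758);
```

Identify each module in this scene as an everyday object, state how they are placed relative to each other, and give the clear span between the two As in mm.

A is a table. B is a beam. A beam spans the tops of two tables. The clear span between the two tables is 600 mm.

Second table starts at x = 2179; first ends at x = 1579; clear span = 2179 − 1579 = 600 mm.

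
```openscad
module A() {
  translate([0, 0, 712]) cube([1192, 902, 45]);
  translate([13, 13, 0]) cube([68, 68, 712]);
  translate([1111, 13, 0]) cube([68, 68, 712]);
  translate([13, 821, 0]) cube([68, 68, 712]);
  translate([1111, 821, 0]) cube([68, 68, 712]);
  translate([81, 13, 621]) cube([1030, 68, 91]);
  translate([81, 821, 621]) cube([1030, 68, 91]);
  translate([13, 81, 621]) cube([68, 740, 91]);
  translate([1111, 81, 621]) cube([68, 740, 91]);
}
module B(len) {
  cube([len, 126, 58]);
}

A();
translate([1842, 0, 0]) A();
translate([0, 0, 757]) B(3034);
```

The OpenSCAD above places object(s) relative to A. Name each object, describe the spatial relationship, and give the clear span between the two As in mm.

A is a table. B is a beam. A beam spans the tops of two tables. The clear span between the two tables is 650 mm.

Second table starts at x = 1842; first ends at x = 1192; clear span = 1842 − 1192 = 650 mm.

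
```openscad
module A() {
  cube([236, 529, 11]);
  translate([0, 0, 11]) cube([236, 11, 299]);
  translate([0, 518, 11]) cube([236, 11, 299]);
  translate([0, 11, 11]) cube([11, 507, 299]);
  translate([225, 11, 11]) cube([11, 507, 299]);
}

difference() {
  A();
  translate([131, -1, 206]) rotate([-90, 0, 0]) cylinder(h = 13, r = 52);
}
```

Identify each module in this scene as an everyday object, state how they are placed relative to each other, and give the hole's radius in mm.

The subtracted cylinder has r = 52 mm.

A is an open box. The open box has a circular hole through its front wall. The hole's radius is 52 mm.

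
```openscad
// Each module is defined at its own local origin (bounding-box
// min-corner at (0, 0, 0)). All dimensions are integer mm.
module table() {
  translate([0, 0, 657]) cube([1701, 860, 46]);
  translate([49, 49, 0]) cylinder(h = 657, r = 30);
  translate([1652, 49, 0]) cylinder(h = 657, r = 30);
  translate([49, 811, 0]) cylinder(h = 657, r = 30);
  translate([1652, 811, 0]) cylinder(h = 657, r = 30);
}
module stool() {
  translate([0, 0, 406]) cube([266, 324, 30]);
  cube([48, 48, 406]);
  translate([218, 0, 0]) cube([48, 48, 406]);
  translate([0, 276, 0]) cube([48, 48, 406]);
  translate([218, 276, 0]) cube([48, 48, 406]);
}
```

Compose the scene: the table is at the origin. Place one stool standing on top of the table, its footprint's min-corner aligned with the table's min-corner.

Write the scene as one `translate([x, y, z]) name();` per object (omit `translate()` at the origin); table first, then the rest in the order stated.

table();
translate([0, 0, 703]) stool();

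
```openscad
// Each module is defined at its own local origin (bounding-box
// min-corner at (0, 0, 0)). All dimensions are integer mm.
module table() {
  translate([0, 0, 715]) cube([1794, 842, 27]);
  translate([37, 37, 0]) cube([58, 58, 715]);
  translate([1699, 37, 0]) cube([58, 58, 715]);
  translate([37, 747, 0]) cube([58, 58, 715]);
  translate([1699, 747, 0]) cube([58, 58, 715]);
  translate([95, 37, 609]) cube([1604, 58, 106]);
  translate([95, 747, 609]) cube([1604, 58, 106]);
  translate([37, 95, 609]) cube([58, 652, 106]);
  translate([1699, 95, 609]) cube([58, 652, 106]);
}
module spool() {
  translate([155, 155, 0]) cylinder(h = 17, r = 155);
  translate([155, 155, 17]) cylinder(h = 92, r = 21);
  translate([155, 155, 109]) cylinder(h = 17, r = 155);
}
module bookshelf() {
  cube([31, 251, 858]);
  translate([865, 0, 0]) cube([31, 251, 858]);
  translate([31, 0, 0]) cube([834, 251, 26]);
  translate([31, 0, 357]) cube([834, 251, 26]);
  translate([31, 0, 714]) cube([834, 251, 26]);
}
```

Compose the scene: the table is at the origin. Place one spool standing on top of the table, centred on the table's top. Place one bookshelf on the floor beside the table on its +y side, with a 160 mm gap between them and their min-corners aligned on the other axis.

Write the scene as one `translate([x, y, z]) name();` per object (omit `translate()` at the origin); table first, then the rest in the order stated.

table();
translate([742, 266, 742]) spool();
translate([0, 1002, 0]) bookshelf();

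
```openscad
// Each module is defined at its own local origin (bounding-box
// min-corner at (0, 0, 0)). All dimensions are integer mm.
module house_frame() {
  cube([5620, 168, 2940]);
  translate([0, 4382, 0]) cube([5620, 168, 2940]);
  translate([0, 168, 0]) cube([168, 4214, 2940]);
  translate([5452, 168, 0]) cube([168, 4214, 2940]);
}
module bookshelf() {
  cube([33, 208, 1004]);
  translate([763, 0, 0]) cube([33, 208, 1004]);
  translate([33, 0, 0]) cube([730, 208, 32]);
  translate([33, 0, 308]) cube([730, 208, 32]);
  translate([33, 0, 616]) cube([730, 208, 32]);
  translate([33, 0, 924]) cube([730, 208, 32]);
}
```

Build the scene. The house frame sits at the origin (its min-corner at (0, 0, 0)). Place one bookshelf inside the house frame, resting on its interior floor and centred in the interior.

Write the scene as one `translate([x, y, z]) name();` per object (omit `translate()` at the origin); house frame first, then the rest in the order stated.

house_frame();
translate([2412, 2171, 0]) bookshelf();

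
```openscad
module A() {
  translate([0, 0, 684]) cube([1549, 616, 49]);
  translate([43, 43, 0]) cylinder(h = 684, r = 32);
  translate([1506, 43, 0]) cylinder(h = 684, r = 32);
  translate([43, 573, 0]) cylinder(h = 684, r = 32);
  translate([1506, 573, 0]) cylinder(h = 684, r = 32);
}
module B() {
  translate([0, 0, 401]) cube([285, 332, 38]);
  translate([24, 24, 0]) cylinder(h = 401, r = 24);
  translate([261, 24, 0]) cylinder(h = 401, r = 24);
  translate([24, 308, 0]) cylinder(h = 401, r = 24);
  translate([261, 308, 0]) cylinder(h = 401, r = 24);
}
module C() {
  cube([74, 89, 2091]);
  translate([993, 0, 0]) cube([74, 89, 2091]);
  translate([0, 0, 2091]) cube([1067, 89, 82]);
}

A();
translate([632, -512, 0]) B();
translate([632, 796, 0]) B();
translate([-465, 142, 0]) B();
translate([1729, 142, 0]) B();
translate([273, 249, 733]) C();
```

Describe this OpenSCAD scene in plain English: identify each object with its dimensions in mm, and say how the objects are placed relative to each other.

A is a table: top 1549 mm (x) × 616 mm (y), 49 mm thick, upper face at z = 733 mm, on four round legs of 64 mm diameter, each leg's bounding box inset 11 mm from the nearest pair of top edges, running from z = 0 to the bottom of the top.

B is a simple wooden stool: a rectangular seat 285 mm (x) by 332 mm (y), 38 mm thick, top face at z = 439 mm, on four round legs, each 48 mm in diameter. The legs rest on z = 0, each leg's axis is inset half a diameter from the nearest pair of seat edges (so the leg's bounding box is flush with the corner).

C is a door frame. The clear opening is 919 mm wide and 2091 mm high. Two 74 mm wide jambs, 89 mm deep, stand either side of the opening from the floor to the top of the opening. A 82 mm thick head sits across the top of both jambs, spanning the full outside width of the frame.

Four stools sit around the table at the −y, +y, −x, +x sides. The door frame is on top of the table.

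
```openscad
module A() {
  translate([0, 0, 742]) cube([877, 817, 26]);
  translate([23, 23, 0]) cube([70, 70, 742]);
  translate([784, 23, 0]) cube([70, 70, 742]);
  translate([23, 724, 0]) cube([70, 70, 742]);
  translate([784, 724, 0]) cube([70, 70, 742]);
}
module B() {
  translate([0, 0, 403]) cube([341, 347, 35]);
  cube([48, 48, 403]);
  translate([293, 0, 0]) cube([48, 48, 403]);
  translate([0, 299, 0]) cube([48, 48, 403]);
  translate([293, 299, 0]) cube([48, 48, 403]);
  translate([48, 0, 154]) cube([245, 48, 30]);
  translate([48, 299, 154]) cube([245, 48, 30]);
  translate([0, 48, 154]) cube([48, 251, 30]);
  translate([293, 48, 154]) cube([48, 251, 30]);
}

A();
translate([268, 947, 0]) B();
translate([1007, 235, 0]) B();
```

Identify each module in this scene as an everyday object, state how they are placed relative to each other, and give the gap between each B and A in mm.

A is a table. B is a stool. Two stools sit around the table at the +y, +x sides. The gap between each stool and the table is 130 mm.

Each stool's nearest face is 130 mm from the table's bounding box.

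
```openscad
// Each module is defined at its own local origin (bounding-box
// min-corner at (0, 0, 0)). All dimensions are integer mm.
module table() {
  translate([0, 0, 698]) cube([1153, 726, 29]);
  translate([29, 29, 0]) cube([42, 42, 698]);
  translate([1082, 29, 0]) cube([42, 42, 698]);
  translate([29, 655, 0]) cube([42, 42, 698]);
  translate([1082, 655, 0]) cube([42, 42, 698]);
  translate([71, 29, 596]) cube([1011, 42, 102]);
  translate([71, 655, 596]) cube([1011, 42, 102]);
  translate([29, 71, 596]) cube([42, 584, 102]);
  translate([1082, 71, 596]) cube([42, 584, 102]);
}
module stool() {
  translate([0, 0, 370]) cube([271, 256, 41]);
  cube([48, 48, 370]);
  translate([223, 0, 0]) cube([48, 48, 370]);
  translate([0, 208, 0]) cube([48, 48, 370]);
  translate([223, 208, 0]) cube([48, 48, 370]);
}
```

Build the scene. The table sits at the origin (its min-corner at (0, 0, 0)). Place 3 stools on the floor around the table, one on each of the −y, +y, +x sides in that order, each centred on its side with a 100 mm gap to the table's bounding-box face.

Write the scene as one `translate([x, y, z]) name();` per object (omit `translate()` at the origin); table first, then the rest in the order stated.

table();
translate([441, -356, 0]) stool();
translate([441, 826, 0]) stool();
translate([1253, 235, 0]) stool();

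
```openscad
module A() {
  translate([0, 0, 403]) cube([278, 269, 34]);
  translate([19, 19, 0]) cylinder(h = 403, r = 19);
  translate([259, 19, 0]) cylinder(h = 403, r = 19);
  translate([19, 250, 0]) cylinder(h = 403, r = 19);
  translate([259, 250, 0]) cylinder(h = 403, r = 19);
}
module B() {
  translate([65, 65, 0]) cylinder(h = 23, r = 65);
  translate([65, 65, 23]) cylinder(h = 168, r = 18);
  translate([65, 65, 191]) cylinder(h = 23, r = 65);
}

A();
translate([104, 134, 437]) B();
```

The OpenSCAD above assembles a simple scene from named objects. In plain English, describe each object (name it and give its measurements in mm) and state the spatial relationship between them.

A is a four-legged stool. The seat is a 278×269×34 mm slab whose top surface is at z = 437 mm; four round legs, each 38 mm in diameter, run from the floor (z = 0) to the underside of the seat, each leg's axis is inset half a diameter from the nearest pair of seat edges (so the leg's bounding box is flush with the corner).

B is a spool: two coaxial disc flanges of radius 65 mm and thickness 23 mm, joined by a core cylinder of radius 18 mm and height 168 mm. The lower flange rests on z = 0 and the three cylinders share a vertical axis.

The spool is on top of the stool.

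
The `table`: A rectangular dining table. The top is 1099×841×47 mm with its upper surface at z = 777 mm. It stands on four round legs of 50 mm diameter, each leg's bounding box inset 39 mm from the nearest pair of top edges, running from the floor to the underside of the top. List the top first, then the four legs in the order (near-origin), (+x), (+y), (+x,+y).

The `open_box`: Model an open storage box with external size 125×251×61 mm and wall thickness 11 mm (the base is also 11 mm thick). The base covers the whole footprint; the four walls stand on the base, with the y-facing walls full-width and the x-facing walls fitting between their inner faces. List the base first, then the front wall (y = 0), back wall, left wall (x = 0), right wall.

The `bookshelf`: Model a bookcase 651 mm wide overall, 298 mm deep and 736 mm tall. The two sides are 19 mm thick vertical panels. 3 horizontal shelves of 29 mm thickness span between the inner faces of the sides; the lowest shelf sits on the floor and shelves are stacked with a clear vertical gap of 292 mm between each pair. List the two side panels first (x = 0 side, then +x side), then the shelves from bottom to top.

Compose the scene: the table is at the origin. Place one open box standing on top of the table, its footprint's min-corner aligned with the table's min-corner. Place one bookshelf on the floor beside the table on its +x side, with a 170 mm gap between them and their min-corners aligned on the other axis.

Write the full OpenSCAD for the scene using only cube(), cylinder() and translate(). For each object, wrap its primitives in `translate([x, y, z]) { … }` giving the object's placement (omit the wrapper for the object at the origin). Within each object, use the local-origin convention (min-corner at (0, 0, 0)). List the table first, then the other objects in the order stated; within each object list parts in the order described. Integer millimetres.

translate([0, 0, 730]) cube([1099, 841, 47]);
translate([64, 64, 0]) cylinder(h = 730, r = 25);
translate([1035, 64, 0]) cylinder(h = 730, r = 25);
translate([64, 777, 0]) cylinder(h = 730, r = 25);
translate([1035, 777, 0]) cylinder(h = 730, r = 25);
translate([0, 0, 777]) {
  cube([125, 251, 11]);
  translate([0, 0, 11]) cube([125, 11, 50]);
  translate([0, 240, 11]) cube([125, 11, 50]);
  translate([0, 11, 11]) cube([11, 229, 50]);
  translate([114, 11, 11]) cube([11, 229, 50]);
}
translate([1269, 0, 0]) {
  cube([19, 298, 736]);
  translate([632, 0, 0]) cube([19, 298, 736]);
  translate([19, 0, 0]) cube([613, 298, 29]);
  translate([19, 0, 321]) cube([613, 298, 29]);
  translate([19, 0, 642]) cube([613, 298, 29]);
}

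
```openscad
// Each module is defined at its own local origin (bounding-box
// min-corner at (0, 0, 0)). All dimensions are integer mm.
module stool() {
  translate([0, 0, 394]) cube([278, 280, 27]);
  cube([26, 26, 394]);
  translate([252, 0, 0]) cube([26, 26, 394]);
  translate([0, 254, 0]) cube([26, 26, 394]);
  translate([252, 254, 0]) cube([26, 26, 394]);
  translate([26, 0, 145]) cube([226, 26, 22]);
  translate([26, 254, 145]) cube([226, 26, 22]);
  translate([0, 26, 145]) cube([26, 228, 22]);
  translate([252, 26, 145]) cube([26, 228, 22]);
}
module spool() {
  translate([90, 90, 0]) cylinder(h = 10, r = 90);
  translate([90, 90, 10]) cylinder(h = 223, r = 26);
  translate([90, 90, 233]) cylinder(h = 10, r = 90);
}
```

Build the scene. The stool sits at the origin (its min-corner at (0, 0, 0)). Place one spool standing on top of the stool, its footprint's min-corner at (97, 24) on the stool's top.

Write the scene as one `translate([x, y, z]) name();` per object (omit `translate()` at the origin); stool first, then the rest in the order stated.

stool();
translate([97, 24, 421]) spool();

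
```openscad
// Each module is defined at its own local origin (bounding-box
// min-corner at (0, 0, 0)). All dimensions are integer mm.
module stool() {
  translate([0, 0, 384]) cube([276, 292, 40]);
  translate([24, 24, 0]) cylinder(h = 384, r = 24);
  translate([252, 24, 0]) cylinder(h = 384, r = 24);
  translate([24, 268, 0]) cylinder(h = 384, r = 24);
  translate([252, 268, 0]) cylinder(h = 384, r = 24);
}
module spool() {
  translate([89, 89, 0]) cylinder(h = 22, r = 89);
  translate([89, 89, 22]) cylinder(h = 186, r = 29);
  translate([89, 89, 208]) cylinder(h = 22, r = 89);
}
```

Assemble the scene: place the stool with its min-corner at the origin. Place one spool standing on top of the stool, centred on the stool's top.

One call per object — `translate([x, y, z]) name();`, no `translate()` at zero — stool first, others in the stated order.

stool();
translate([49, 57, 424]) spool();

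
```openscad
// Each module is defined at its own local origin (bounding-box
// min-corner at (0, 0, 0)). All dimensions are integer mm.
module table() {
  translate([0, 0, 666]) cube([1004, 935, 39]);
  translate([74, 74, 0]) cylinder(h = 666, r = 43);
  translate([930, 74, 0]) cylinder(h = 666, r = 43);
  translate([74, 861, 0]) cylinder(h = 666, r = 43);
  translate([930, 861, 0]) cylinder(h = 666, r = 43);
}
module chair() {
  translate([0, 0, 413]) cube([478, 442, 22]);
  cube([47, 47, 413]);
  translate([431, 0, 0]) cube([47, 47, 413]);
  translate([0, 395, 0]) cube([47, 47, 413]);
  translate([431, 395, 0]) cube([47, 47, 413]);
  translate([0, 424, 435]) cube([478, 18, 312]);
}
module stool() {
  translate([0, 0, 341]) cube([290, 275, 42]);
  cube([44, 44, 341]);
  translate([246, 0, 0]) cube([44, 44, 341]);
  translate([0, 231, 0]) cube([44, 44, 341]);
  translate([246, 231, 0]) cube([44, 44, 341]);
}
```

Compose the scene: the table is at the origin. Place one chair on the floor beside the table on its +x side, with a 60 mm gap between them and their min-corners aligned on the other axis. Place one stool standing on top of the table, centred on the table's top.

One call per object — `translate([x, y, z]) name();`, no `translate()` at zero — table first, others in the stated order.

table();
translate([1064, 0, 0]) chair();
translate([357, 330, 705]) stool();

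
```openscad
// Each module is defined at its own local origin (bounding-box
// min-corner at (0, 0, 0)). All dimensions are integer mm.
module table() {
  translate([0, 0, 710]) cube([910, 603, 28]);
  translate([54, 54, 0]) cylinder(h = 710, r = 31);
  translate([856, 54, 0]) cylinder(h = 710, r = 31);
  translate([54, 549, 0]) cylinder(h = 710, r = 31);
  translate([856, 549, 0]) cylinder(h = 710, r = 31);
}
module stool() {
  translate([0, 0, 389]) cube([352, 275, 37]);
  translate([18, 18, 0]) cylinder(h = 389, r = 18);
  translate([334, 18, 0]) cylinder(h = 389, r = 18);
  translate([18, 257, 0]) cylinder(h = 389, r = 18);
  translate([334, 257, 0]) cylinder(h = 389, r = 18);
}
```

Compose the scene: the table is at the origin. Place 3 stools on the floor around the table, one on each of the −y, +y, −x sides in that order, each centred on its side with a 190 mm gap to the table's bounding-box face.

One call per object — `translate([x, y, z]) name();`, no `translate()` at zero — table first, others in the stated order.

table();
translate([279, -465, 0]) stool();
translate([279, 793, 0]) stool();
translate([-542, 164, 0]) stool();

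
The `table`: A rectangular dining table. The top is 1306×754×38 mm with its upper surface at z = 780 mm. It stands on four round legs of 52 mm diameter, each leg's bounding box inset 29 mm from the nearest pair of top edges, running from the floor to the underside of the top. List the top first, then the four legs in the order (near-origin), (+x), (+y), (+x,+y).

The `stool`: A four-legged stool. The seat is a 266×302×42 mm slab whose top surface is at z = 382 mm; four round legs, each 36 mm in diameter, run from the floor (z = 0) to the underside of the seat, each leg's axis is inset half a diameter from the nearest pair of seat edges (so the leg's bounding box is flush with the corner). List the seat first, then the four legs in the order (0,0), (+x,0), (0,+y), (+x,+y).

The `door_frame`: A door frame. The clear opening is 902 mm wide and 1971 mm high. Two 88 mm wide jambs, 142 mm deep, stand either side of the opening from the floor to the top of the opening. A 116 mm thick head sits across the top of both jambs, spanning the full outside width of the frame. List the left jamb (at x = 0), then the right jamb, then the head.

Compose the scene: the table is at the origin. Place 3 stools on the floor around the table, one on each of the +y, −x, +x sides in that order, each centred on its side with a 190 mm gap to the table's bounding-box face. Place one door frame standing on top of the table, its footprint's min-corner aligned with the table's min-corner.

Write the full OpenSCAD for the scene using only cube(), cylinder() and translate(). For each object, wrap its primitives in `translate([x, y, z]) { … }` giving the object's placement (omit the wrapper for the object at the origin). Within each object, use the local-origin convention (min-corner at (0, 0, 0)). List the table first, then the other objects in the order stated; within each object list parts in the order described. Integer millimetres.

translate([0, 0, 742]) cube([1306, 754, 38]);
translate([55, 55, 0]) cylinder(h = 742, r = 26);
translate([1251, 55, 0]) cylinder(h = 742, r = 26);
translate([55, 699, 0]) cylinder(h = 742, r = 26);
translate([1251, 699, 0]) cylinder(h = 742, r = 26);
translate([520, 944, 0]) {
  translate([0, 0, 340]) cube([266, 302, 42]);
  translate([18, 18, 0]) cylinder(h = 340, r = 18);
  translate([248, 18, 0]) cylinder(h = 340, r = 18);
  translate([18, 284, 0]) cylinder(h = 340, r = 18);
  translate([248, 284, 0]) cylinder(h = 340, r = 18);
}
translate([-456, 226, 0]) {
  translate([0, 0, 340]) cube([266, 302, 42]);
  translate([18, 18, 0]) cylinder(h = 340, r = 18);
  translate([248, 18, 0]) cylinder(h = 340, r = 18);
  translate([18, 284, 0]) cylinder(h = 340, r = 18);
  translate([248, 284, 0]) cylinder(h = 340, r = 18);
}
translate([1496, 226, 0]) {
  translate([0, 0, 340]) cube([266, 302, 42]);
  translate([18, 18, 0]) cylinder(h = 340, r = 18);
  translate([248, 18, 0]) cylinder(h = 340, r = 18);
  translate([18, 284, 0]) cylinder(h = 340, r = 18);
  translate([248, 284, 0]) cylinder(h = 340, r = 18);
}
translate([0, 0, 780]) {
  cube([88, 142, 1971]);
  translate([990, 0, 0]) cube([88, 142, 1971]);
  translate([0, 0, 1971]) cube([1078, 142, 116]);
}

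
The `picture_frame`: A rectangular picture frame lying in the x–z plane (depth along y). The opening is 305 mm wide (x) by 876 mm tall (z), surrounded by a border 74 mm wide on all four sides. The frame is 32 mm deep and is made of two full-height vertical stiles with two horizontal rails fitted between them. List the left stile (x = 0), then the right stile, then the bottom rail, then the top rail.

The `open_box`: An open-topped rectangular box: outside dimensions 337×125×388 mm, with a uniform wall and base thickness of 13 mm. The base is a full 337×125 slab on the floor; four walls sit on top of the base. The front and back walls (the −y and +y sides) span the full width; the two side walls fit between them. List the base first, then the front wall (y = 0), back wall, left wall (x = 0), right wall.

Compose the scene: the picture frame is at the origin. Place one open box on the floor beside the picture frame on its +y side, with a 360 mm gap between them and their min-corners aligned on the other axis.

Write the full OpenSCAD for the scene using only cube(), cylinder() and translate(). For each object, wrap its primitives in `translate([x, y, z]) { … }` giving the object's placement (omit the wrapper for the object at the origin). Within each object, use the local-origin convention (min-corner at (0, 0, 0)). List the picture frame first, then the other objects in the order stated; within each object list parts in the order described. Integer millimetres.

cube([74, 32, 1024]);
translate([379, 0, 0]) cube([74, 32, 1024]);
translate([74, 0, 0]) cube([305, 32, 74]);
translate([74, 0, 950]) cube([305, 32, 74]);
translate([0, 392, 0]) {
  cube([337, 125, 13]);
  translate([0, 0, 13]) cube([337, 13, 375]);
  translate([0, 112, 13]) cube([337, 13, 375]);
  translate([0, 13, 13]) cube([13, 99, 375]);
  translate([324, 13, 13]) cube([13, 99, 375]);
}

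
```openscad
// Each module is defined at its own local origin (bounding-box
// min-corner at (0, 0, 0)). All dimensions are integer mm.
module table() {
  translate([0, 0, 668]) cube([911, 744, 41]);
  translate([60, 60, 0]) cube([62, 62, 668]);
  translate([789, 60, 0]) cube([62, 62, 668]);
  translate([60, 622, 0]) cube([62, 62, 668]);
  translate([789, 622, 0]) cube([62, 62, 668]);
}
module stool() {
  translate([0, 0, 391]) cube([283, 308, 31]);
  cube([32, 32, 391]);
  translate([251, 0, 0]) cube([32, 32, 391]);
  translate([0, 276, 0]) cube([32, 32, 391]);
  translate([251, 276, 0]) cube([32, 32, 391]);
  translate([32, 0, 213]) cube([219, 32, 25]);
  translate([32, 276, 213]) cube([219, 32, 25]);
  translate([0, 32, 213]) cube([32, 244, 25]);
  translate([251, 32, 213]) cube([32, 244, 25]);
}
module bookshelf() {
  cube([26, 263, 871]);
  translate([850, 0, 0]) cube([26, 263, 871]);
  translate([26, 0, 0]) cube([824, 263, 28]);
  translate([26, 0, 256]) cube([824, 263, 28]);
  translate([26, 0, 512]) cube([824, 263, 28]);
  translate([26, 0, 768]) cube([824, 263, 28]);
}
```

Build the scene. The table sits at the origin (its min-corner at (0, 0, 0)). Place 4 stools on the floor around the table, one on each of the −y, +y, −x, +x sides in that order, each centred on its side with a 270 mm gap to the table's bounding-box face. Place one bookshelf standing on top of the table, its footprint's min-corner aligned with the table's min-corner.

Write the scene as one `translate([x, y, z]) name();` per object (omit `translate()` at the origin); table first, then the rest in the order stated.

table();
translate([314, -578, 0]) stool();
translate([314, 1014, 0]) stool();
translate([-553, 218, 0]) stool();
translate([1181, 218, 0]) stool();
translate([0, 0, 709]) bookshelf();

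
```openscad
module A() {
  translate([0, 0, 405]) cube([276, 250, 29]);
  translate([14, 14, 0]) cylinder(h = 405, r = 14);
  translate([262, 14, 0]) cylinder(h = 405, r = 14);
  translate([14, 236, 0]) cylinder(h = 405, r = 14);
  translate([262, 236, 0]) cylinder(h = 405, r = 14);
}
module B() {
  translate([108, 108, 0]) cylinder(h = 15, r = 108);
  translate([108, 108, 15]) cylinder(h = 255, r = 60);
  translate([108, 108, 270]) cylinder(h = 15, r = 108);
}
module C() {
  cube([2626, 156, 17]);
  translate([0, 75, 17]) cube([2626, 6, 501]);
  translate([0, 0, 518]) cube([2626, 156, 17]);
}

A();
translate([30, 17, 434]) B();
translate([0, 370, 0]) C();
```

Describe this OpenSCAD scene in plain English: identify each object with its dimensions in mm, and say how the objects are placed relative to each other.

A is a simple wooden stool: a rectangular seat 276 mm (x) by 250 mm (y), 29 mm thick, top face at z = 434 mm, on four round legs, each 28 mm in diameter. The legs rest on z = 0, each leg's axis is inset half a diameter from the nearest pair of seat edges (so the leg's bounding box is flush with the corner).

B is a spool: two coaxial disc flanges of radius 108 mm and thickness 15 mm, joined by a core cylinder of radius 60 mm and height 255 mm. The lower flange rests on z = 0 and the three cylinders share a vertical axis.

C is an I-beam lying along x, 2626 mm long. Overall section height 535 mm. Two flanges 156 mm wide (y) and 17 mm thick, one on the floor and one at the top; a web 6 mm thick runs between them, centred on the flange width.

The spool is on top of the stool, centred. The I-beam is on the floor beside the stool on its +y side.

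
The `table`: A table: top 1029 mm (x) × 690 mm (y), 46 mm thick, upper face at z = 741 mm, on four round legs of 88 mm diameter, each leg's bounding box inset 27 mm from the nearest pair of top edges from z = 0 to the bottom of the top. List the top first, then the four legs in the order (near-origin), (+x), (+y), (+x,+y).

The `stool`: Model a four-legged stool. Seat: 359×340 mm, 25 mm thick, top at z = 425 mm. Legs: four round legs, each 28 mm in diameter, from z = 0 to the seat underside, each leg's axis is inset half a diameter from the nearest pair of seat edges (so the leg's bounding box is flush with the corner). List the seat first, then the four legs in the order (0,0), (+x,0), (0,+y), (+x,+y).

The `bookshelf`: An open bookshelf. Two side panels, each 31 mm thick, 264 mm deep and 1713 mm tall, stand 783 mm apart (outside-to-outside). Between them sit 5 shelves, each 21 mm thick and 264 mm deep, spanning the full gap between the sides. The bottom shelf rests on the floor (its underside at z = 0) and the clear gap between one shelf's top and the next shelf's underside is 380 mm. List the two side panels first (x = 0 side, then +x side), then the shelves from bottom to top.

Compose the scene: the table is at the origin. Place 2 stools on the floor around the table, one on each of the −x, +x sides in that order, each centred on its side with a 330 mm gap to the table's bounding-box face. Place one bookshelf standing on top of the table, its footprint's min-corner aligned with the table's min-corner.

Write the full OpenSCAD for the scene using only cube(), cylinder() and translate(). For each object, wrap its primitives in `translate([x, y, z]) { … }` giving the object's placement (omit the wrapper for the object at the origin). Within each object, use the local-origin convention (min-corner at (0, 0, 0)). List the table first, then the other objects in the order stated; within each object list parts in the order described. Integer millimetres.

translate([0, 0, 695]) cube([1029, 690, 46]);
translate([71, 71, 0]) cylinder(h = 695, r = 44);
translate([958, 71, 0]) cylinder(h = 695, r = 44);
translate([71, 619, 0]) cylinder(h = 695, r = 44);
translate([958, 619, 0]) cylinder(h = 695, r = 44);
translate([-689, 175, 0]) {
  translate([0, 0, 400]) cube([359, 340, 25]);
  translate([14, 14, 0]) cylinder(h = 400, r = 14);
  translate([345, 14, 0]) cylinder(h = 400, r = 14);
  translate([14, 326, 0]) cylinder(h = 400, r = 14);
  translate([345, 326, 0]) cylinder(h = 400, r = 14);
}
translate([1359, 175, 0]) {
  translate([0, 0, 400]) cube([359, 340, 25]);
  translate([14, 14, 0]) cylinder(h = 400, r = 14);
  translate([345, 14, 0]) cylinder(h = 400, r = 14);
  translate([14, 326, 0]) cylinder(h = 400, r = 14);
  translate([345, 326, 0]) cylinder(h = 400, r = 14);
}
translate([0, 0, 741]) {
  cube([31, 264, 1713]);
  translate([752, 0, 0]) cube([31, 264, 1713]);
  translate([31, 0, 0]) cube([721, 264, 21]);
  translate([31, 0, 401]) cube([721, 264, 21]);
  translate([31, 0, 802]) cube([721, 264, 21]);
  translate([31, 0, 1203]) cube([721, 264, 21]);
  translate([31, 0, 1604]) cube([721, 264, 21]);
}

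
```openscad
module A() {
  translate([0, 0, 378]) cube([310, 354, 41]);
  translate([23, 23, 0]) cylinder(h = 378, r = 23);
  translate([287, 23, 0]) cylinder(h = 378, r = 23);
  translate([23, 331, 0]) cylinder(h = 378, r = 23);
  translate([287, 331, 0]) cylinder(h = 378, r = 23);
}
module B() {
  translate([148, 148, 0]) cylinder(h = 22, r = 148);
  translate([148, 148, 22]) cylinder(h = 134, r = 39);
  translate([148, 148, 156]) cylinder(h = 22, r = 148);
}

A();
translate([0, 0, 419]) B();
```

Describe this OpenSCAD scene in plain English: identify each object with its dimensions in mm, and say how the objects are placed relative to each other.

A is a four-legged stool. The seat is a 310×354×41 mm slab whose top surface is at z = 419 mm; four round legs, each 46 mm in diameter, run from the floor (z = 0) to the underside of the seat, each leg's axis is inset half a diameter from the nearest pair of seat edges (so the leg's bounding box is flush with the corner).

B is a spool: two coaxial disc flanges of radius 148 mm and thickness 22 mm, joined by a core cylinder of radius 39 mm and height 134 mm. The lower flange rests on z = 0 and the three cylinders share a vertical axis.

The spool is on top of the stool.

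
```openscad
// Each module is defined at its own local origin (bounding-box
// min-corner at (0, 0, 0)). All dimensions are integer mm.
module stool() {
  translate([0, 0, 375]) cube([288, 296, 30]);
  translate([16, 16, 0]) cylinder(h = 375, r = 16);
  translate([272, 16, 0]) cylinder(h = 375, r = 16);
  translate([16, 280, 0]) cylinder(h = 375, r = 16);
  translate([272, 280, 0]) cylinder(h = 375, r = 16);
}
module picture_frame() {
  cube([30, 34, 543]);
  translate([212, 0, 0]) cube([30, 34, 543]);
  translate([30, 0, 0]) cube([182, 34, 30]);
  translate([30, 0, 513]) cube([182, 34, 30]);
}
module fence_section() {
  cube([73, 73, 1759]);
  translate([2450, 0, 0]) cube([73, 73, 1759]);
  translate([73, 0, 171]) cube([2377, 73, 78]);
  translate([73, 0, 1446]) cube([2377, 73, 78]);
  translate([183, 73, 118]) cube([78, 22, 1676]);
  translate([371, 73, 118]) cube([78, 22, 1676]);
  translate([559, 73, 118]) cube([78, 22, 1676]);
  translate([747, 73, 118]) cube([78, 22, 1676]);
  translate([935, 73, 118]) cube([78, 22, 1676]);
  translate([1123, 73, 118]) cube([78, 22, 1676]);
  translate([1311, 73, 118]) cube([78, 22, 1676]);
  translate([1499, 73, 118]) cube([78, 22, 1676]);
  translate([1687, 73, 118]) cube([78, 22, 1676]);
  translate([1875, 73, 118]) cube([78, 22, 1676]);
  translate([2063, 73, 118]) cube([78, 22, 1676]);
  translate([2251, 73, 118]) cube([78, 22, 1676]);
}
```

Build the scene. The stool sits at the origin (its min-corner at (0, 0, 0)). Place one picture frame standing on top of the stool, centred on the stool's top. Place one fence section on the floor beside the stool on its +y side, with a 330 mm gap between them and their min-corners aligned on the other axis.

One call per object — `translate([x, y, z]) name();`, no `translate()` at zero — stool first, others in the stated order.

stool();
translate([23, 131, 405]) picture_frame();
translate([0, 626, 0]) fence_section();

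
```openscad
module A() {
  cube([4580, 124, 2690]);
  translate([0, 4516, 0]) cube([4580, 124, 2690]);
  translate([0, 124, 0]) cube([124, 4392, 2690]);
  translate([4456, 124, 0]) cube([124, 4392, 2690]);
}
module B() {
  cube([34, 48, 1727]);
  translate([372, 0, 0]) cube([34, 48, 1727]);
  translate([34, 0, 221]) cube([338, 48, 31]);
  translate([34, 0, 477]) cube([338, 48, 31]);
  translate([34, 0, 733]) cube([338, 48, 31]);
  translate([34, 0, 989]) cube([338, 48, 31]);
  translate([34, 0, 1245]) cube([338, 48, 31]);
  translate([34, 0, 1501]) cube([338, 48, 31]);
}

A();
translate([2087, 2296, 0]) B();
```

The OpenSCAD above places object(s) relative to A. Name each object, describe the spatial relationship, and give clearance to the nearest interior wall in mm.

Clearances: x = 1963, y = 2172; minimum 1963 mm.

A is a house frame. B is a ladder. The ladder sits inside the house frame, centred. The clearance to the nearest interior wall is 1963 mm.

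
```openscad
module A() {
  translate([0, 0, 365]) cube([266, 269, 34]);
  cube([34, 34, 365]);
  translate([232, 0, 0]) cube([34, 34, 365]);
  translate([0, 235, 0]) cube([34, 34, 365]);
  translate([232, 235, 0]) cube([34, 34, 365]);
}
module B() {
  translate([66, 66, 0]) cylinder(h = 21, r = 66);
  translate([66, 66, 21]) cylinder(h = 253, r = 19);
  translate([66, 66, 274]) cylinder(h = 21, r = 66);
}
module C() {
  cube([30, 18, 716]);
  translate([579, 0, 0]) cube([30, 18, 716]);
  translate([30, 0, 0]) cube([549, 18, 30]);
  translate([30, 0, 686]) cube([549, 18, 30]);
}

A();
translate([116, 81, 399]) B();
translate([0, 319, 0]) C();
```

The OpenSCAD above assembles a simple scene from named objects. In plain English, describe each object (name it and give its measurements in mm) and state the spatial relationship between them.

A is a simple wooden stool: a rectangular seat 266 mm (x) by 269 mm (y), 34 mm thick, top face at z = 399 mm, on four square legs, each 34×34 mm in cross-section. The legs rest on z = 0, each flush with a corner of the seat.

B is a spool: two coaxial disc flanges of radius 66 mm and thickness 21 mm, joined by a core cylinder of radius 19 mm and height 253 mm. The lower flange rests on z = 0 and the three cylinders share a vertical axis.

C is a rectangular picture frame lying in the x–z plane (depth along y). The opening is 549 mm wide (x) by 656 mm tall (z), surrounded by a border 30 mm wide on all four sides. The frame is 18 mm deep and is made of two full-height vertical stiles with two horizontal rails fitted between them.

The spool is on top of the stool. The picture frame is on the floor beside the stool on its +y side.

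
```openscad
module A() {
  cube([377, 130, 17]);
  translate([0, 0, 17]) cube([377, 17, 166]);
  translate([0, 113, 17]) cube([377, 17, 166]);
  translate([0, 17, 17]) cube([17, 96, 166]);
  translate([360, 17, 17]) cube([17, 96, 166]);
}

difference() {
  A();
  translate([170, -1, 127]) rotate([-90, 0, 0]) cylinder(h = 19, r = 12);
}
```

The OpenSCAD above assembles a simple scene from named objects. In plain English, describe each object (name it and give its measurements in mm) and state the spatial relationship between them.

A is an open-topped rectangular box: outside dimensions 377×130×183 mm, with a uniform wall and base thickness of 17 mm. The base is a full 377×130 slab on the floor; four walls sit on top of the base. The front and back walls (the −y and +y sides) span the full width; the two side walls fit between them.

The open box has a circular hole of radius 12 mm through its front wall, centred at (x = 170, z = 127).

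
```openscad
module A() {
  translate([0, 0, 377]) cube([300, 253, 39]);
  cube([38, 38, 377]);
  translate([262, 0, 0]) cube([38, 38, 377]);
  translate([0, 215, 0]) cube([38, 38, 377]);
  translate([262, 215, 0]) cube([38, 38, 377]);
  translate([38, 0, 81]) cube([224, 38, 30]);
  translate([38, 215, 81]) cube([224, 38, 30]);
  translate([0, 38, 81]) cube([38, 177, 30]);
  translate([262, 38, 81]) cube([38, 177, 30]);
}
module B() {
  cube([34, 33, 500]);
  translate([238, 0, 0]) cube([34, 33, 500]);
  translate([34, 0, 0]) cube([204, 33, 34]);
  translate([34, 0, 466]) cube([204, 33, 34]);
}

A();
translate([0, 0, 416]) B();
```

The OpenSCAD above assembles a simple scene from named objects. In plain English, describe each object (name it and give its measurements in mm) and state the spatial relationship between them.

A is a four-legged stool. The seat is a 300×253×39 mm slab whose top surface is at z = 416 mm; four square legs, each 38×38 mm in cross-section, run from the floor (z = 0) to the underside of the seat, each flush with a corner of the seat. Four stretchers, 38 mm wide and 30 mm tall, connect adjacent legs with their undersides at z = 81 mm, each running between the inner faces of the legs it joins and aligned with the legs' outer faces on the other axis.

B is a picture frame with a 204×432 mm rectangular opening (x by z) and a uniform 34 mm border on every side. Frame depth is 33 mm along y. It is built from two vertical stiles running the full outside height and two horizontal rails spanning the gap between the stiles.

The picture frame is on top of the stool.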